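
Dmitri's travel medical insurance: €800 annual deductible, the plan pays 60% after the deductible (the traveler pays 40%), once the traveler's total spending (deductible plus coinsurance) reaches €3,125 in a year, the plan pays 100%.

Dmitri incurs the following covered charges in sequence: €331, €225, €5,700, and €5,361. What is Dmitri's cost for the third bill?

Claim 1 — €331: fully absorbed by the deductible. Cost to traveler: €331. OOP to date €331.
Claim 2 — €225: entire amount goes to the deductible. Traveler owes €225 (running OOP €556).
Claim 3 — €5,700: €244 finishes the deductible; €5,456 goes to coinsurance; traveler's 40% is €2,182.40. Cost to traveler: €2,426.40. OOP to date €2,982.40.

€2,426.40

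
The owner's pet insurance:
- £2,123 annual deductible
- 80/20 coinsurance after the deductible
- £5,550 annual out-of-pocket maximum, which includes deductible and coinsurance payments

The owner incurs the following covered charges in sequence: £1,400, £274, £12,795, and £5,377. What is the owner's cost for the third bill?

#1 (£1,400): entire amount goes to the deductible. Owner owes £1,400 (running OOP £1,400).
#2 (£274): entire amount goes to the deductible. Cost to owner: £274. OOP to date £1,674.
#3 (£12,795): £449 to deductible, leaving £12,346; coinsurance £12,346 × 20% = £2,469.20. Owner pays £2,918.20; OOP now £4,592.20.

£2,918.20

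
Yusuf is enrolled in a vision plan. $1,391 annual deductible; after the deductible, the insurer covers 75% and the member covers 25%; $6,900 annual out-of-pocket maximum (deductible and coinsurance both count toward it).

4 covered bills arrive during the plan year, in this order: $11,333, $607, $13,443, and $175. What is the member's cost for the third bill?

$2,871.75

Claim 1 — $11,333: $1,391 to deductible, leaving $9,942; member's 25% is $2,485.50. Cost to member: $3,876.50. OOP to date $3,876.50.
Claim 2 — $607: deductible already satisfied, so member's share is 25% × $607 = $151.75. Member owes $151.75 (running OOP $4,028.25).
Claim 3 — $13,443: 25% coinsurance on $13,443 = $3,360.75. OOP would hit $7,389 > $6,900, so the cap limits the member to $6,900 − $4,028.25 = $2,871.75.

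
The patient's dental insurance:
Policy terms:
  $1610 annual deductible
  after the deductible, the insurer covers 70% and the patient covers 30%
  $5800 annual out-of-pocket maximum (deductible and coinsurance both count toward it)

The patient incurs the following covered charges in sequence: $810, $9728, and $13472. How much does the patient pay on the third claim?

$1511.60

#1 ($810): fully absorbed by the deductible. Patient owes $810 (running OOP $810).
#2 ($9728): deductible takes $800, $8928 remains; 30% of $8928 = $2678.40. Patient pays $3478.40; OOP now $4288.40.
#3 ($13472): 30% coinsurance on $13472 = $4041.60. OOP would hit $8330 > $5800, so the cap limits the patient to $5800 − $4288.40 = $1511.60.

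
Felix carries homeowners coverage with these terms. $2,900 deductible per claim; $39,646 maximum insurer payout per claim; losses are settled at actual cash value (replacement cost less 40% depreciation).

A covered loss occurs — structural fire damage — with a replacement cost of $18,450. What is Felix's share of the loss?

$10,280

Actual cash value after 40% depreciation: $18,450 × 60% = $11,070.
Less the $2,900 deductible: $11,070 − $2,900 = $8,170.
$8,170 is within the $39,646 limit, so the insurer pays $8,170.
The homeowner bears the rest of the original loss: $18,450 − $8,170 = $10,280.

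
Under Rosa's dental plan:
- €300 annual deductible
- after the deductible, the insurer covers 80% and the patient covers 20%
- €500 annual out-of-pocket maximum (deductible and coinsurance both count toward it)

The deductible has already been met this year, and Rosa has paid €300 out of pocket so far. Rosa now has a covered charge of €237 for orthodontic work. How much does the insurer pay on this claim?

€189.60

With the deductible met, the entire €237 is subject to coinsurance.
Patient's 20% share of €237 is €47.40.
Cumulative spending €300 + €47.40 = €347.40 stays under the €500 maximum.
The plan picks up €237 − €47.40 = €189.60.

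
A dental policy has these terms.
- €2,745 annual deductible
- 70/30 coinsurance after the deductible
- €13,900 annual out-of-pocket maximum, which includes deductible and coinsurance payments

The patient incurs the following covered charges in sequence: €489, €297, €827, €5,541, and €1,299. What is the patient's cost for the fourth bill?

#1 (€489): entire amount goes to the deductible. Patient pays €489; OOP now €489.
#2 (€297): fully absorbed by the deductible. Cost to patient: €297. OOP to date €786.
#3 (€827): fully absorbed by the deductible. Cost to patient: €827. OOP to date €1,613.
#4 (€5,541): €1,132 finishes the deductible; €4,409 goes to coinsurance; coinsurance €4,409 × 30% = €1,322.70. Patient pays €2,454.70; OOP now €4,067.70.

€2,454.70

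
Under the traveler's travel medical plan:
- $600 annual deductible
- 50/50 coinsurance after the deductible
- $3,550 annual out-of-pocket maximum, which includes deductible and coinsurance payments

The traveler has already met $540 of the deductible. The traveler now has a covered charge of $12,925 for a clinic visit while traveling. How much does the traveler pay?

Remaining deductible: $600 − $540 = $60.
After the $60 deductible portion, $12,925 − $60 = $12,865 is subject to coinsurance.
Traveler's 50% share of $12,865 is $6,432.50.
That puts the traveler's cost at $60 + $6,432.50 = $6,492.50 before any cap.
Year-to-date out-of-pocket would reach $540 + $6,492.50 = $7,032.50, above the $3,550 maximum, so the traveler pays only $3,550 − $540 = $3,010.

$3,010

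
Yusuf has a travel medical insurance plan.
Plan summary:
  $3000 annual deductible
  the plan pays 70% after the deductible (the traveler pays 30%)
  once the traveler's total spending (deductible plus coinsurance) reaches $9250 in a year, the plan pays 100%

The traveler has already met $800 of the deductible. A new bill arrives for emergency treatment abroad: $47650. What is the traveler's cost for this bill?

$8450

$800 of the $3000 deductible is already met, leaving $2200.
That leaves $47650 − $2200 = $45450 for coinsurance.
30% of $45450 = $13635 falls to the traveler.
So the traveler owes $2200 + $13635 = $15835 before any cap.
That would bring total out-of-pocket to $16635, past the $9250 cap. The traveler is capped at $9250 − $800 = $8450 on this claim.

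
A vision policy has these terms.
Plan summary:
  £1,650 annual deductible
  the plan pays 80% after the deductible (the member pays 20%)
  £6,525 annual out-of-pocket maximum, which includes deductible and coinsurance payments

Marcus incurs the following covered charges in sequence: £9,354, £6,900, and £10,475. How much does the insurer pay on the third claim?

£8,520.80

Bill 1, £9,354: £1,650 finishes the deductible; £7,704 goes to coinsurance; 20% of £7,704 = £1,540.80. Member owes £3,190.80 (running OOP £3,190.80). Insurer: £9,354 − £3,190.80 = £6,163.20.
Bill 2, £6,900: deductible met; 20% of £6,900 = £1,380. Member owes £1,380 (running OOP £4,570.80). Insurer: £6,900 − £1,380 = £5,520.
Bill 3, £10,475: deductible already satisfied, so member's share is 20% × £10,475 = £2,095. Adding that to £4,570.80 gives £6,665.80, past the £6,525 cap; member pays only £6,525 − £4,570.80 = £1,954.20. Plan pays £10,475 − £1,954.20 = £8,520.80.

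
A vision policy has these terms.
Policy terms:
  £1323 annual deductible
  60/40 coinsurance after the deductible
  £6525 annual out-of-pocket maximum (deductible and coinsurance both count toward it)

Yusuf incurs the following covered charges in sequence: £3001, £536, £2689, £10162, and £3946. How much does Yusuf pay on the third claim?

Bill 1, £3001: £1323 finishes the deductible; £1678 goes to coinsurance; 40% of £1678 = £671.20. Member owes £1994.20 (running OOP £1994.20).
Bill 2, £536: deductible already satisfied, so member's share is 40% × £536 = £214.40. Member owes £214.40 (running OOP £2208.60).
Bill 3, £2689: deductible met; 40% of £2689 = £1075.60. Cost to member: £1075.60. OOP to date £3284.20.

£1075.60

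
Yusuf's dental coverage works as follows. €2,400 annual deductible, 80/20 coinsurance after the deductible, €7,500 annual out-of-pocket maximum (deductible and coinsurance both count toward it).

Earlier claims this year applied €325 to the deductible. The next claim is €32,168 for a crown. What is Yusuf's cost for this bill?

€325 of the €2,400 deductible is already met, leaving €2,075.
After the €2,075 deductible portion, €32,168 − €2,075 = €30,093 is subject to coinsurance.
20% of €30,093 = €6,018.60 falls to the patient.
Patient responsibility before any cap: €2,075 + €6,018.60 = €8,093.60.
Adding €8,093.60 to the €325 already spent would give €8,418.60, which exceeds the €7,500 cap; the patient pays just €7,500 − €325 = €7,175.

€7,175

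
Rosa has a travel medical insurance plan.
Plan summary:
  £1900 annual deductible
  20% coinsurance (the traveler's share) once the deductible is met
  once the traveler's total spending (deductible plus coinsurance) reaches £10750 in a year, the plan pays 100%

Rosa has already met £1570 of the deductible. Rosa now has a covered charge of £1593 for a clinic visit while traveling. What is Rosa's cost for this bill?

£582.60

£1570 of the £1900 deductible is already met, leaving £330.
The remaining £1263 (= £1593 − £330) moves to coinsurance.
Coinsurance: £1263 × 20% = £252.60.
So the traveler owes £330 + £252.60 = £582.60 before any cap.
Cumulative spending £1570 + £582.60 = £2152.60 stays under the £10750 maximum.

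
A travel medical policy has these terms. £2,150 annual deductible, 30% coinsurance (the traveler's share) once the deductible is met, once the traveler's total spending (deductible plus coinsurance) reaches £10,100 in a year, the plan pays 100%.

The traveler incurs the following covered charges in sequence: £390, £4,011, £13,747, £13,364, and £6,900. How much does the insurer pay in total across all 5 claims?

£28,312

Claim 1 — £390: entire amount goes to the deductible. Cost to traveler: £390. OOP to date £390. Plan pays £390 − £390 = £0.
Claim 2 — £4,011: deductible takes £1,760, £2,251 remains; coinsurance £2,251 × 30% = £675.30. Cost to traveler: £2,435.30. OOP to date £2,825.30. Plan pays £4,011 − £2,435.30 = £1,575.70.
Claim 3 — £13,747: deductible met; 30% of £13,747 = £4,124.10. Cost to traveler: £4,124.10. OOP to date £6,949.40. Plan pays £13,747 − £4,124.10 = £9,622.90.
Claim 4 — £13,364: 30% coinsurance on £13,364 = £4,009.20. Adding that to £6,949.40 gives £10,958.60, past the £10,100 cap; traveler pays only £10,100 − £6,949.40 = £3,150.60. Insurer: £13,364 − £3,150.60 = £10,213.40.
Claim 5 — £6,900: 30% coinsurance on £6,900 = £2,070. OOP would hit £12,170 > £10,100, so the cap limits the traveler to £10,100 − £10,100 = £0. Insurer: £6,900 − £0 = £6,900.
Insurer total = bills − traveler's total = £38,412 − £10,100 = £28,312.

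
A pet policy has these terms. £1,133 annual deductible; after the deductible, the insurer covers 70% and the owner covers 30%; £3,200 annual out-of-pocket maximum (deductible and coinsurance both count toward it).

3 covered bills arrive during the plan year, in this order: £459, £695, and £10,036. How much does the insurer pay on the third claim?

£7,975.30

#1 (£459): entire amount goes to the deductible. Owner pays £459; OOP now £459. Insurer: £459 − £459 = £0.
#2 (£695): £674 finishes the deductible; £21 goes to coinsurance; 30% of £21 = £6.30. Owner owes £680.30 (running OOP £1,139.30). Plan pays £695 − £680.30 = £14.70.
#3 (£10,036): 30% coinsurance on £10,036 = £3,010.80. Adding that to £1,139.30 gives £4,150.10, past the £3,200 cap; owner pays only £3,200 − £1,139.30 = £2,060.70. Insurer: £10,036 − £2,060.70 = £7,975.30.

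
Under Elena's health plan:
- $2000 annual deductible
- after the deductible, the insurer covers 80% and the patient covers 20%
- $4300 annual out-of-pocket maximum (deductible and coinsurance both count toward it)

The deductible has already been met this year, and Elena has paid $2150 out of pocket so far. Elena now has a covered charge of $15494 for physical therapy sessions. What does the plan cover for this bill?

The deductible is already satisfied, so the full bill goes to coinsurance.
Patient's 20% share of $15494 is $3098.80.
That would bring total out-of-pocket to $5248.80, past the $4300 cap. The patient is capped at $4300 − $2150 = $2150 on this claim.
The insurer covers the remainder: $15494 − $2150 = $13344.

$13344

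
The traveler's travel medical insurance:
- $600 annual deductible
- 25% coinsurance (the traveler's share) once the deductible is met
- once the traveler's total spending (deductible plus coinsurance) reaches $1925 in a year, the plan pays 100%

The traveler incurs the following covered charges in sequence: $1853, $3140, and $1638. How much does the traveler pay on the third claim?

Bill 1, $1853: $600 finishes the deductible; $1253 goes to coinsurance; coinsurance $1253 × 25% = $313.25. Traveler pays $913.25; OOP now $913.25.
Bill 2, $3140: deductible already satisfied, so traveler's share is 25% × $3140 = $785. Cost to traveler: $785. OOP to date $1698.25.
Bill 3, $1638: deductible already satisfied, so traveler's share is 25% × $1638 = $409.50. That would push OOP to $2107.75, over the $1925 cap, so traveler pays $1925 − $1698.25 = $226.75.

$226.75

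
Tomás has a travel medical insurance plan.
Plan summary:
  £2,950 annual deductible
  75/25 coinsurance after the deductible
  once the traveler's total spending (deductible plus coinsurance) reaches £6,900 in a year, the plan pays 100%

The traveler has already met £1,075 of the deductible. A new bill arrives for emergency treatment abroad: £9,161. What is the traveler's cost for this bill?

£1,075 of the £2,950 deductible is already met, leaving £1,875.
After the £1,875 deductible portion, £9,161 − £1,875 = £7,286 is subject to coinsurance.
25% of £7,286 = £1,821.50 falls to the traveler.
Traveler responsibility before any cap: £1,875 + £1,821.50 = £3,696.50.
Cumulative spending £1,075 + £3,696.50 = £4,771.50 stays under the £6,900 maximum.

£3,696.50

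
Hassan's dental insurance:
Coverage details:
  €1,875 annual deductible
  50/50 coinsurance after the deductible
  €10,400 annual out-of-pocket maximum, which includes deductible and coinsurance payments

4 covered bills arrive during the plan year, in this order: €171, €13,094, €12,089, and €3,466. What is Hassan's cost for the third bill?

Bill 1, €171: entire amount goes to the deductible. Patient pays €171; OOP now €171.
Bill 2, €13,094: €1,704 to deductible, leaving €11,390; coinsurance €11,390 × 50% = €5,695. Patient pays €7,399; OOP now €7,570.
Bill 3, €12,089: 50% coinsurance on €12,089 = €6,044.50. OOP would hit €13,614.50 > €10,400, so the cap limits the patient to €10,400 − €7,570 = €2,830.

€2,830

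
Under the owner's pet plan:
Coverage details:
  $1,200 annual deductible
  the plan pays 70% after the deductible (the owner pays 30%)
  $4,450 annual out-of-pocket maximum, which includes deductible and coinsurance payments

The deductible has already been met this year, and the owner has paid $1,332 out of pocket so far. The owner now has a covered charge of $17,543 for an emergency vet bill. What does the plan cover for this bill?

With the deductible met, the entire $17,543 is subject to coinsurance.
30% of $17,543 = $5,262.90 falls to the owner.
Adding $5,262.90 to the $1,332 already spent would give $6,594.90, which exceeds the $4,450 cap; the owner pays just $4,450 − $1,332 = $3,118.
The insurer covers the remainder: $17,543 − $3,118 = $14,425.

$14,425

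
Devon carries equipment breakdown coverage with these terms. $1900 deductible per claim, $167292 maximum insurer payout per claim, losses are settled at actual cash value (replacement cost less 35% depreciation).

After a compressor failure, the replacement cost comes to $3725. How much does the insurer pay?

Actual cash value after 35% depreciation: $3725 × 65% = $2421.25.
Less the $1900 deductible: $2421.25 − $1900 = $521.25.
That's under the $167292 cap, so the insurer reimburses the full $521.25.

$521.25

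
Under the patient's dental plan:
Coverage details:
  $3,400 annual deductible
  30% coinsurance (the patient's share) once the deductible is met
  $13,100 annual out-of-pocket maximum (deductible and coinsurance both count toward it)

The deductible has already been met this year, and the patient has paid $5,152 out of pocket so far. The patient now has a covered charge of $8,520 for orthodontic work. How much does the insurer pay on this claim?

$5,964

With the deductible met, the entire $8,520 is subject to coinsurance.
30% of $8,520 = $2,556 falls to the patient.
Year-to-date out-of-pocket becomes $5,152 + $2,556 = $7,708, still under the $13,100 maximum, so no cap applies.
The plan picks up $8,520 − $2,556 = $5,964.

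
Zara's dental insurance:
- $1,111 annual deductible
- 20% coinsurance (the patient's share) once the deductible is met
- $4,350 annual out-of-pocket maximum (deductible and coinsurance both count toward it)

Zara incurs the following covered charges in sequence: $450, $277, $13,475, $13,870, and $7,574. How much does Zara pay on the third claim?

$3,002.20

#1 ($450): fully absorbed by the deductible. Patient owes $450 (running OOP $450).
#2 ($277): entire amount goes to the deductible. Cost to patient: $277. OOP to date $727.
#3 ($13,475): deductible takes $384, $13,091 remains; coinsurance $13,091 × 20% = $2,618.20. Cost to patient: $3,002.20. OOP to date $3,729.20.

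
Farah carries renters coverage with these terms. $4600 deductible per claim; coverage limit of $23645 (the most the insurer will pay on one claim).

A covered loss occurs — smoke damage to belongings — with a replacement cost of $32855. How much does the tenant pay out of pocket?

$9210

After the deductible, $32855 − $4600 = $28255 remains.
$28255 exceeds the $23645 limit, so the insurer pays the limit: $23645.
The tenant bears the rest of the original loss: $32855 − $23645 = $9210.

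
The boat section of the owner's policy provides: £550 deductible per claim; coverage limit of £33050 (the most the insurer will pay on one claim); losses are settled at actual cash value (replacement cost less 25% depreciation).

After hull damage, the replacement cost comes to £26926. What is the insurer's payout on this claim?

£19644.50

At 25% depreciation, ACV = £26926 − £6731.50 = £20194.50.
Less the £550 deductible: £20194.50 − £550 = £19644.50.
£19644.50 ≤ £33050, so the limit doesn't bind; insurer pays £19644.50.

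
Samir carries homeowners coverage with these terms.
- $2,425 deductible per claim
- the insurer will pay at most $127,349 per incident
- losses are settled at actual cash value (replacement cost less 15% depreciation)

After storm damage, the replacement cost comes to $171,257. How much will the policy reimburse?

$127,349

At 15% depreciation, ACV = $171,257 − $25,688.55 = $145,568.45.
Subtract the deductible: $145,568.45 − $2,425 = $143,143.45.
The $127,349 per-incident cap binds; insurer pays $127,349.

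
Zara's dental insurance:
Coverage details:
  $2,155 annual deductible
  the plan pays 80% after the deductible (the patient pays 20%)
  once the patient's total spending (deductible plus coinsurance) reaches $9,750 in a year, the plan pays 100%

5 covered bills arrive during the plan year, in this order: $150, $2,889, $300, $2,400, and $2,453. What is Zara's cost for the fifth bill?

$490.60

#1 ($150): all of it applies to the deductible. Patient pays $150; OOP now $150.
#2 ($2,889): $2,005 to deductible, leaving $884; 20% of $884 = $176.80. Patient pays $2,181.80; OOP now $2,331.80.
#3 ($300): deductible met; 20% of $300 = $60. Cost to patient: $60. OOP to date $2,391.80.
#4 ($2,400): deductible met; 20% of $2,400 = $480. Patient pays $480; OOP now $2,871.80.
#5 ($2,453): deductible met; 20% of $2,453 = $490.60. Patient owes $490.60 (running OOP $3,362.40).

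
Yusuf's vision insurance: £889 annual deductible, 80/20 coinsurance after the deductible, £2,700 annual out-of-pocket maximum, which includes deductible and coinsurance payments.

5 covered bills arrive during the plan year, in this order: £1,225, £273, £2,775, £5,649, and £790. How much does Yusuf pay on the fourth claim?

Bill 1, £1,225: £889 to deductible, leaving £336; 20% of £336 = £67.20. Member pays £956.20; OOP now £956.20.
Bill 2, £273: deductible met; 20% of £273 = £54.60. Cost to member: £54.60. OOP to date £1,010.80.
Bill 3, £2,775: deductible met; 20% of £2,775 = £555. Member owes £555 (running OOP £1,565.80).
Bill 4, £5,649: deductible met; 20% of £5,649 = £1,129.80. Member owes £1,129.80 (running OOP £2,695.60).

£1,129.80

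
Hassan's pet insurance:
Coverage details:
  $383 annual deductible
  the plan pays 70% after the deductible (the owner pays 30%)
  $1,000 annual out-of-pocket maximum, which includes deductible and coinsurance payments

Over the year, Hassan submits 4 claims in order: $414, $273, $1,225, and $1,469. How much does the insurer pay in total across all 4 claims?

$2,381

Claim 1 ($414): $383 finishes the deductible; $31 goes to coinsurance; 30% of $31 = $9.30. Owner pays $392.30; OOP now $392.30. Plan pays $414 − $392.30 = $21.70.
Claim 2 ($273): deductible already satisfied, so owner's share is 30% × $273 = $81.90. Owner owes $81.90 (running OOP $474.20). Plan pays $273 − $81.90 = $191.10.
Claim 3 ($1,225): 30% coinsurance on $1,225 = $367.50. Owner pays $367.50; OOP now $841.70. Plan pays $1,225 − $367.50 = $857.50.
Claim 4 ($1,469): 30% coinsurance on $1,469 = $440.70. Adding that to $841.70 gives $1,282.40, past the $1,000 cap; owner pays only $1,000 − $841.70 = $158.30. Insurer: $1,469 − $158.30 = $1,310.70.
Insurer total: $21.70 + $191.10 + $857.50 + $1,310.70 = $2,381.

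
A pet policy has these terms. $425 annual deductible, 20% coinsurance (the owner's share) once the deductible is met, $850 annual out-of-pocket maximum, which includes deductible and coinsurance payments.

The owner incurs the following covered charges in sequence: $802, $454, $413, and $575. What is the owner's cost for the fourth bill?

#1 ($802): deductible takes $425, $377 remains; 20% of $377 = $75.40. Owner owes $500.40 (running OOP $500.40).
#2 ($454): deductible met; 20% of $454 = $90.80. Cost to owner: $90.80. OOP to date $591.20.
#3 ($413): 20% coinsurance on $413 = $82.60. Cost to owner: $82.60. OOP to date $673.80.
#4 ($575): deductible met; 20% of $575 = $115. Owner pays $115; OOP now $788.80.

$115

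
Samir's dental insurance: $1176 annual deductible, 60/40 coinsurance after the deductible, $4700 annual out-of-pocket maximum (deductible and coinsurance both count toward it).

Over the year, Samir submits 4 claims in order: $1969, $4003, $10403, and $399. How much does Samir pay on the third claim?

Bill 1, $1969: $1176 to deductible, leaving $793; coinsurance $793 × 40% = $317.20. Patient owes $1493.20 (running OOP $1493.20).
Bill 2, $4003: deductible met; 40% of $4003 = $1601.20. Patient owes $1601.20 (running OOP $3094.40).
Bill 3, $10403: deductible met; 40% of $10403 = $4161.20. That would push OOP to $7255.60, over the $4700 cap, so patient pays $4700 − $3094.40 = $1605.60.

$1605.60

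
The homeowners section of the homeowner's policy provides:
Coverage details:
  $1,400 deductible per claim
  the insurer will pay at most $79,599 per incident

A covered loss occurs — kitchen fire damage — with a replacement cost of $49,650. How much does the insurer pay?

$48,250

Subtract the deductible: $49,650 − $1,400 = $48,250.
That's under the $79,599 cap, so the insurer reimburses the full $48,250.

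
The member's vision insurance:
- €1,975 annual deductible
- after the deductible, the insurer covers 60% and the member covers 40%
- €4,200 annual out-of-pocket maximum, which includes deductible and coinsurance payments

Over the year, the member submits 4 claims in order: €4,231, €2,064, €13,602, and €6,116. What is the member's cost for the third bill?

#1 (€4,231): deductible takes €1,975, €2,256 remains; member's 40% is €902.40. Member pays €2,877.40; OOP now €2,877.40.
#2 (€2,064): deductible already satisfied, so member's share is 40% × €2,064 = €825.60. Cost to member: €825.60. OOP to date €3,703.
#3 (€13,602): deductible already satisfied, so member's share is 40% × €13,602 = €5,440.80. Adding that to €3,703 gives €9,143.80, past the €4,200 cap; member pays only €4,200 − €3,703 = €497.

€497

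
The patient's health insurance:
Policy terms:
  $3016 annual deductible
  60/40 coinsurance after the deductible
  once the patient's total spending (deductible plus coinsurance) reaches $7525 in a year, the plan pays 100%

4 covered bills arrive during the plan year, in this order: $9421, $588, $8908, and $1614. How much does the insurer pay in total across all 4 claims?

$13006

Claim 1 ($9421): $3016 finishes the deductible; $6405 goes to coinsurance; coinsurance $6405 × 40% = $2562. Patient owes $5578 (running OOP $5578). Insurer: $9421 − $5578 = $3843.
Claim 2 ($588): deductible met; 40% of $588 = $235.20. Patient owes $235.20 (running OOP $5813.20). Plan pays $588 − $235.20 = $352.80.
Claim 3 ($8908): deductible met; 40% of $8908 = $3563.20. OOP would hit $9376.40 > $7525, so the cap limits the patient to $7525 − $5813.20 = $1711.80. Insurer: $8908 − $1711.80 = $7196.20.
Claim 4 ($1614): 40% coinsurance on $1614 = $645.60. Adding that to $7525 gives $8170.60, past the $7525 cap; patient pays only $7525 − $7525 = $0. Insurer: $1614 − $0 = $1614.
Insurer total: $3843 + $352.80 + $7196.20 + $1614 = $13006.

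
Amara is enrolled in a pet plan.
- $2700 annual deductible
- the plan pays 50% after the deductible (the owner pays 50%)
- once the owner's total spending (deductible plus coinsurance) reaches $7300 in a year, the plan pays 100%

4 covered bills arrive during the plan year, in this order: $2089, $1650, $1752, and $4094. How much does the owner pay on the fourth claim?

#1 ($2089): fully absorbed by the deductible. Owner owes $2089 (running OOP $2089).
#2 ($1650): $611 finishes the deductible; $1039 goes to coinsurance; 50% of $1039 = $519.50. Cost to owner: $1130.50. OOP to date $3219.50.
#3 ($1752): deductible already satisfied, so owner's share is 50% × $1752 = $876. Cost to owner: $876. OOP to date $4095.50.
#4 ($4094): deductible already satisfied, so owner's share is 50% × $4094 = $2047. Owner pays $2047; OOP now $6142.50.

$2047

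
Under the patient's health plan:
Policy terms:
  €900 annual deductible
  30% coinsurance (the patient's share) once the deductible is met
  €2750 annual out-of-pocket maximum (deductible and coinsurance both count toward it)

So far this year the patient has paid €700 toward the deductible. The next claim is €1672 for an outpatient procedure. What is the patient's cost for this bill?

€641.60

€700 of the €900 deductible is already met, leaving €200.
That leaves €1672 − €200 = €1472 for coinsurance.
30% of €1472 = €441.60 falls to the patient.
That puts the patient's cost at €200 + €441.60 = €641.60 before any cap.
Total out-of-pocket so far would be €700 + €641.60 = €1341.60, below the €2750 cap — no reduction.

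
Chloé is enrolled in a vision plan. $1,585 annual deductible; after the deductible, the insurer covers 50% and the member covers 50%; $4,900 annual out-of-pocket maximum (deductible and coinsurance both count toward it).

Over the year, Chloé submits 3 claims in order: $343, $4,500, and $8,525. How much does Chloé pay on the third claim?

#1 ($343): entire amount goes to the deductible. Member pays $343; OOP now $343.
#2 ($4,500): $1,242 to deductible, leaving $3,258; coinsurance $3,258 × 50% = $1,629. Cost to member: $2,871. OOP to date $3,214.
#3 ($8,525): 50% coinsurance on $8,525 = $4,262.50. OOP would hit $7,476.50 > $4,900, so the cap limits the member to $4,900 − $3,214 = $1,686.

$1,686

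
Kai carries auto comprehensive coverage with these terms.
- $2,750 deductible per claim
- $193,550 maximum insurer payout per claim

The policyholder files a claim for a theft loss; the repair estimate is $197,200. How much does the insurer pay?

$193,550

Less the $2,750 deductible: $197,200 − $2,750 = $194,450.
$194,450 exceeds the $193,550 limit, so the insurer pays the limit: $193,550.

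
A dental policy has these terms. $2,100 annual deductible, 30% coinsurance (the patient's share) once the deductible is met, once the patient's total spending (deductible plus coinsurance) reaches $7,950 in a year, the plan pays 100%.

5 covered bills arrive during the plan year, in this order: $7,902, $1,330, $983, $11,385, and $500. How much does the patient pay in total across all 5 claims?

$7,950

#1 ($7,902): $2,100 finishes the deductible; $5,802 goes to coinsurance; coinsurance $5,802 × 30% = $1,740.60. Patient pays $3,840.60; OOP now $3,840.60.
#2 ($1,330): deductible met; 30% of $1,330 = $399. Patient pays $399; OOP now $4,239.60.
#3 ($983): deductible met; 30% of $983 = $294.90. Patient owes $294.90 (running OOP $4,534.50).
#4 ($11,385): deductible already satisfied, so patient's share is 30% × $11,385 = $3,415.50. Patient pays $3,415.50; OOP now $7,950.
#5 ($500): deductible met; 30% of $500 = $150. That would push OOP to $8,100, over the $7,950 cap, so patient pays $7,950 − $7,950 = $0.
Total paid by the patient: $3,840.60 + $399 + $294.90 + $3,415.50 + $0 = $7,950.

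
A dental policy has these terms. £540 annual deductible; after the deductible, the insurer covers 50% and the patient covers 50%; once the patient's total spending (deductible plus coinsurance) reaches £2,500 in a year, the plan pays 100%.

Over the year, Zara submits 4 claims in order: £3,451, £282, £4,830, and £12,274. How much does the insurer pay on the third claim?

Claim 1 (£3,451): £540 finishes the deductible; £2,911 goes to coinsurance; patient's 50% is £1,455.50. Patient owes £1,995.50 (running OOP £1,995.50). Insurer: £3,451 − £1,995.50 = £1,455.50.
Claim 2 (£282): deductible already satisfied, so patient's share is 50% × £282 = £141. Patient pays £141; OOP now £2,136.50. Insurer: £282 − £141 = £141.
Claim 3 (£4,830): deductible met; 50% of £4,830 = £2,415. That would push OOP to £4,551.50, over the £2,500 cap, so patient pays £2,500 − £2,136.50 = £363.50. Insurer: £4,830 − £363.50 = £4,466.50.

£4,466.50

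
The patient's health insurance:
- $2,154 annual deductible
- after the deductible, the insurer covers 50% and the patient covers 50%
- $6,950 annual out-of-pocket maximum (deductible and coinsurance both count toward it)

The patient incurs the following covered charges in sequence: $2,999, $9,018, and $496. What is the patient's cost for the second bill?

Claim 1 — $2,999: $2,154 finishes the deductible; $845 goes to coinsurance; 50% of $845 = $422.50. Patient pays $2,576.50; OOP now $2,576.50.
Claim 2 — $9,018: deductible met; 50% of $9,018 = $4,509. That would push OOP to $7,085.50, over the $6,950 cap, so patient pays $6,950 − $2,576.50 = $4,373.50.

$4,373.50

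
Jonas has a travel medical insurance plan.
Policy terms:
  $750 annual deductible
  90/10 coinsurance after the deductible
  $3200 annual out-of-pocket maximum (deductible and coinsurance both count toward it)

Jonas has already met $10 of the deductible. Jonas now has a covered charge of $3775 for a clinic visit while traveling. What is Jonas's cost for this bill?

Deductible still to meet: $750 − $10 = $740.
The remaining $3035 (= $3775 − $740) moves to coinsurance.
Traveler's 10% share of $3035 is $303.50.
That puts the traveler's cost at $740 + $303.50 = $1043.50 before any cap.
Total out-of-pocket so far would be $10 + $1043.50 = $1053.50, below the $3200 cap — no reduction.

$1043.50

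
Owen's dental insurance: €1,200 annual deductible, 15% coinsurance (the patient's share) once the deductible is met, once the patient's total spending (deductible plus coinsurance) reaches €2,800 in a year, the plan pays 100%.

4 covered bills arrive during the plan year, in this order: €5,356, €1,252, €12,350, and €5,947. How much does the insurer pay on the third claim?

Claim 1 — €5,356: deductible takes €1,200, €4,156 remains; 15% of €4,156 = €623.40. Cost to patient: €1,823.40. OOP to date €1,823.40. Insurer: €5,356 − €1,823.40 = €3,532.60.
Claim 2 — €1,252: deductible met; 15% of €1,252 = €187.80. Patient owes €187.80 (running OOP €2,011.20). Plan pays €1,252 − €187.80 = €1,064.20.
Claim 3 — €12,350: deductible met; 15% of €12,350 = €1,852.50. OOP would hit €3,863.70 > €2,800, so the cap limits the patient to €2,800 − €2,011.20 = €788.80. Plan pays €12,350 − €788.80 = €11,561.20.

€11,561.20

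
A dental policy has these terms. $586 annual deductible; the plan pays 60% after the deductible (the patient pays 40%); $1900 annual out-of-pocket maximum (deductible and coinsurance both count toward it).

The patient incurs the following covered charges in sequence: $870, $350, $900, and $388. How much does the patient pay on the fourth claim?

$155.20

#1 ($870): $586 finishes the deductible; $284 goes to coinsurance; coinsurance $284 × 40% = $113.60. Patient owes $699.60 (running OOP $699.60).
#2 ($350): 40% coinsurance on $350 = $140. Patient pays $140; OOP now $839.60.
#3 ($900): deductible already satisfied, so patient's share is 40% × $900 = $360. Patient owes $360 (running OOP $1199.60).
#4 ($388): deductible met; 40% of $388 = $155.20. Patient owes $155.20 (running OOP $1354.80).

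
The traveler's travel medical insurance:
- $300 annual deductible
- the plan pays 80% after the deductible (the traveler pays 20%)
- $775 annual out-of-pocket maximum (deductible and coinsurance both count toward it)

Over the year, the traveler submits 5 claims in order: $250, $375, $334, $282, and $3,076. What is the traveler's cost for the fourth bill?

Claim 1 ($250): all of it applies to the deductible. Traveler pays $250; OOP now $250.
Claim 2 ($375): $50 finishes the deductible; $325 goes to coinsurance; 20% of $325 = $65. Traveler pays $115; OOP now $365.
Claim 3 ($334): deductible already satisfied, so traveler's share is 20% × $334 = $66.80. Cost to traveler: $66.80. OOP to date $431.80.
Claim 4 ($282): deductible met; 20% of $282 = $56.40. Cost to traveler: $56.40. OOP to date $488.20.

$56.40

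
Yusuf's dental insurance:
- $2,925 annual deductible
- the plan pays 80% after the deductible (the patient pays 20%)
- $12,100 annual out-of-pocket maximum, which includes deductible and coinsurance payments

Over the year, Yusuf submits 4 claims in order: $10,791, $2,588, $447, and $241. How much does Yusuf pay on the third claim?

Claim 1 ($10,791): deductible takes $2,925, $7,866 remains; 20% of $7,866 = $1,573.20. Cost to patient: $4,498.20. OOP to date $4,498.20.
Claim 2 ($2,588): deductible met; 20% of $2,588 = $517.60. Patient pays $517.60; OOP now $5,015.80.
Claim 3 ($447): 20% coinsurance on $447 = $89.40. Cost to patient: $89.40. OOP to date $5,105.20.

$89.40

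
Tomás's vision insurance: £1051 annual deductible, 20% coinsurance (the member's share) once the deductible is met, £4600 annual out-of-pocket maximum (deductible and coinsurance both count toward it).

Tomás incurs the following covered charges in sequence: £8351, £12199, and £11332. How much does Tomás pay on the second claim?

Claim 1 (£8351): deductible takes £1051, £7300 remains; coinsurance £7300 × 20% = £1460. Member owes £2511 (running OOP £2511).
Claim 2 (£12199): deductible already satisfied, so member's share is 20% × £12199 = £2439.80. That would push OOP to £4950.80, over the £4600 cap, so member pays £4600 − £2511 = £2089.

£2089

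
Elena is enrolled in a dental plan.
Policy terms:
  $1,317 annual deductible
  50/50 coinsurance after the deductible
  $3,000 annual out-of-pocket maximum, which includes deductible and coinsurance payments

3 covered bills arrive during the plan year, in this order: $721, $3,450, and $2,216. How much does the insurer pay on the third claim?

$1,960

Claim 1 — $721: fully absorbed by the deductible. Patient pays $721; OOP now $721. Insurer: $721 − $721 = $0.
Claim 2 — $3,450: deductible takes $596, $2,854 remains; coinsurance $2,854 × 50% = $1,427. Patient owes $2,023 (running OOP $2,744). Insurer: $3,450 − $2,023 = $1,427.
Claim 3 — $2,216: deductible met; 50% of $2,216 = $1,108. OOP would hit $3,852 > $3,000, so the cap limits the patient to $3,000 − $2,744 = $256. Insurer: $2,216 − $256 = $1,960.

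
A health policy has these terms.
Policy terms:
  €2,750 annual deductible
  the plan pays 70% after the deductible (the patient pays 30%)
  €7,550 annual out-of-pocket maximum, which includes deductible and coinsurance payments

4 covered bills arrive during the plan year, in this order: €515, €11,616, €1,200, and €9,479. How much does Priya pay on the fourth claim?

Bill 1, €515: all of it applies to the deductible. Patient owes €515 (running OOP €515).
Bill 2, €11,616: deductible takes €2,235, €9,381 remains; patient's 30% is €2,814.30. Patient pays €5,049.30; OOP now €5,564.30.
Bill 3, €1,200: deductible met; 30% of €1,200 = €360. Cost to patient: €360. OOP to date €5,924.30.
Bill 4, €9,479: deductible already satisfied, so patient's share is 30% × €9,479 = €2,843.70. That would push OOP to €8,768, over the €7,550 cap, so patient pays €7,550 − €5,924.30 = €1,625.70.

€1,625.70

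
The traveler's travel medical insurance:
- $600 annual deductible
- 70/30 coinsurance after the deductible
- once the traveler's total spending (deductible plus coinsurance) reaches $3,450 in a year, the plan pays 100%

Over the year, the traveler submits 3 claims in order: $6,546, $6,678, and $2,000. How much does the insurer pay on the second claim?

Claim 1 — $6,546: $600 to deductible, leaving $5,946; traveler's 30% is $1,783.80. Traveler pays $2,383.80; OOP now $2,383.80. Plan pays $6,546 − $2,383.80 = $4,162.20.
Claim 2 — $6,678: deductible met; 30% of $6,678 = $2,003.40. That would push OOP to $4,387.20, over the $3,450 cap, so traveler pays $3,450 − $2,383.80 = $1,066.20. Insurer: $6,678 − $1,066.20 = $5,611.80.

$5,611.80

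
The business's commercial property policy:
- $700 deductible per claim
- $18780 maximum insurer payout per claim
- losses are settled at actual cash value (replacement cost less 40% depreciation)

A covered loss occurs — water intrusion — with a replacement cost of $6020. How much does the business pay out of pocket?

$3108

Depreciate 40%: the covered value is $6020 × 0.6 = $3612.
Less the $700 deductible: $3612 − $700 = $2912.
That's under the $18780 cap, so the insurer reimburses the full $2912.
The business bears the rest of the original loss: $6020 − $2912 = $3108.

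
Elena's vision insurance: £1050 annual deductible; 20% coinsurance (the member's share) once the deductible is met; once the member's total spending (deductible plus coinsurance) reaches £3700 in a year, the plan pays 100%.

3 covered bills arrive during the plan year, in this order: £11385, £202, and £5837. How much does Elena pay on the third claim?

£542.60

#1 (£11385): £1050 finishes the deductible; £10335 goes to coinsurance; member's 20% is £2067. Member pays £3117; OOP now £3117.
#2 (£202): 20% coinsurance on £202 = £40.40. Member owes £40.40 (running OOP £3157.40).
#3 (£5837): deductible met; 20% of £5837 = £1167.40. That would push OOP to £4324.80, over the £3700 cap, so member pays £3700 − £3157.40 = £542.60.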